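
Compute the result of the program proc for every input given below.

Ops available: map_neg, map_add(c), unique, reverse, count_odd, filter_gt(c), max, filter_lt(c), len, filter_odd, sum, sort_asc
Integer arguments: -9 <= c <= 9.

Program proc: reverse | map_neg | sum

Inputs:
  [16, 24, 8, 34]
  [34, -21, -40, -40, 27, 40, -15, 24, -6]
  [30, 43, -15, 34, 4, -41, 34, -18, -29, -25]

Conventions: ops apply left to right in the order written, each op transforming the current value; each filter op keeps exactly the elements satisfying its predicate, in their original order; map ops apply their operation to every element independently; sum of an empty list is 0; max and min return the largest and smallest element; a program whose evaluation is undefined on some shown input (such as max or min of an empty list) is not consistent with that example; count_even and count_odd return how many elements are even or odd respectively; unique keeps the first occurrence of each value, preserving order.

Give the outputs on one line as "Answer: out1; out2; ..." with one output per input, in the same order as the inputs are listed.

Execution, op by op:
  [16, 24, 8, 34] -> [34, 8, 24, 16] -> [-34, -8, -24, -16] -> -82
  [34, -21, -40, -40, 27, 40, -15, 24, -6] -> [-6, 24, -15, 40, 27, -40, -40, -21, 34] -> [6, -24, 15, -40, -27, 40, 40, 21, -34] -> -3
  [30, 43, -15, 34, 4, -41, 34, -18, -29, -25] -> [-25, -29, -18, 34, -41, 4, 34, -15, 43, 30] -> [25, 29, 18, -34, 41, -4, -34, 15, -43, -30] -> -17

-82; -3; -17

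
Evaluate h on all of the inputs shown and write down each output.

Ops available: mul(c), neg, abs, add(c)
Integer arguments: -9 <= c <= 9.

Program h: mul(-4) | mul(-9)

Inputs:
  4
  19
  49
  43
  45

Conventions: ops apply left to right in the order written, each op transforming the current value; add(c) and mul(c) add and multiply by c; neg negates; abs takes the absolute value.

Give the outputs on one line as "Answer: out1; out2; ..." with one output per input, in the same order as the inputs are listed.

144; 684; 1764; 1548; 1620

Execution, op by op:
  4 -> -16 -> 144
  19 -> -76 -> 684
  49 -> -196 -> 1764
  43 -> -172 -> 1548
  45 -> -180 -> 1620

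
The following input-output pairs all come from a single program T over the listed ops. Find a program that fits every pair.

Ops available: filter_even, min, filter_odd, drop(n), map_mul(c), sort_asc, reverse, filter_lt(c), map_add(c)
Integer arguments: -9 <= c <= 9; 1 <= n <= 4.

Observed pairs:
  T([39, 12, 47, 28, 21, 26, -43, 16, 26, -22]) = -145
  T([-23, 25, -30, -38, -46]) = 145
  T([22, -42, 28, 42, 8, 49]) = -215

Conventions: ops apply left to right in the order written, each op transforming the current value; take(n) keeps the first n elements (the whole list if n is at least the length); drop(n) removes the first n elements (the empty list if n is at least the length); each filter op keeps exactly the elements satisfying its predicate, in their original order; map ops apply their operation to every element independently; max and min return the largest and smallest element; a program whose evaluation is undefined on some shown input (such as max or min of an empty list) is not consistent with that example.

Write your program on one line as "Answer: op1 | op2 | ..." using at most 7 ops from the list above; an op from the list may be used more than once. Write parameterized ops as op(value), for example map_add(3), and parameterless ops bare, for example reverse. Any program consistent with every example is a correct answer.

reverse | filter_even | map_add(1) | map_mul(-5) | sort_asc | min

Check, running the answer program on each example:
  [39, 12, 47, 28, 21, 26, -43, 16, 26, -22] -> [-22, 26, 16, -43, 26, 21, 28, 47, 12, 39] -> [-22, 26, 16, 26, 28, 12] -> [-21, 27, 17, 27, 29, 13] -> [105, -135, -85, -135, -145, -65] -> [-145, -135, -135, -85, -65, 105] -> -145
  [-23, 25, -30, -38, -46] -> [-46, -38, -30, 25, -23] -> [-46, -38, -30] -> [-45, -37, -29] -> [225, 185, 145] -> [145, 185, 225] -> 145
  [22, -42, 28, 42, 8, 49] -> [49, 8, 42, 28, -42, 22] -> [8, 42, 28, -42, 22] -> [9, 43, 29, -41, 23] -> [-45, -215, -145, 205, -115] -> [-215, -145, -115, -45, 205] -> -215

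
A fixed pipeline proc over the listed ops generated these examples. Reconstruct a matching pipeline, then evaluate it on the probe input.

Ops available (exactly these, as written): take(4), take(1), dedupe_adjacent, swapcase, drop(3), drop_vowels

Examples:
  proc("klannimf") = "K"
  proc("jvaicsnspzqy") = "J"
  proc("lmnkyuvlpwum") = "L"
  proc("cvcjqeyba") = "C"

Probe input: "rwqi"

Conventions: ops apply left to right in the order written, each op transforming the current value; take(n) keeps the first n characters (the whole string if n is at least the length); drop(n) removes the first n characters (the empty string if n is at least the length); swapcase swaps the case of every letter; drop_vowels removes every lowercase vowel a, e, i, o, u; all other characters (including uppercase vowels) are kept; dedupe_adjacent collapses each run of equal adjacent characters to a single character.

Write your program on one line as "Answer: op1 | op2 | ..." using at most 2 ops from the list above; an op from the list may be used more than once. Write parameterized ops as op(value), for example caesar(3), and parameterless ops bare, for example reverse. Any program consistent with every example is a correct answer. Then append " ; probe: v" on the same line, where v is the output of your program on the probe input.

swapcase | take(1) ; probe: "R"

Check, running the answer program on each example:
  "klannimf" -> "KLANNIMF" -> "K"
  "jvaicsnspzqy" -> "JVAICSNSPZQY" -> "J"
  "lmnkyuvlpwum" -> "LMNKYUVLPWUM" -> "L"
  "cvcjqeyba" -> "CVCJQEYBA" -> "C"
  probe: "rwqi" -> "RWQI" -> "R"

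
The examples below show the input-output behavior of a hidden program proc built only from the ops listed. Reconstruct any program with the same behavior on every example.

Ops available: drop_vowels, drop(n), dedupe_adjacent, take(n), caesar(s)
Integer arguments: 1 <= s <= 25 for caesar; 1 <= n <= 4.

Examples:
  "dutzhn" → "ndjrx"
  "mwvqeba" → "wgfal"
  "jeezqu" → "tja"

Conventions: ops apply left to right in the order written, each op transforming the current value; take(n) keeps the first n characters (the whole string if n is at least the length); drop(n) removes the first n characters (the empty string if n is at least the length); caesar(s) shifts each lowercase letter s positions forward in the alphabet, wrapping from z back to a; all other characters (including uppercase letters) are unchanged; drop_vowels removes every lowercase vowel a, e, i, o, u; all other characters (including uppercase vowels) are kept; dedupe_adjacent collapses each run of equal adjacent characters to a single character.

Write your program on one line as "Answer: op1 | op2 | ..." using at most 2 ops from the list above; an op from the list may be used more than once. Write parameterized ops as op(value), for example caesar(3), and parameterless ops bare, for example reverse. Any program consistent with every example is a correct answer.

drop_vowels | caesar(10)

Check, running the answer program on each example:
  "dutzhn" -> "dtzhn" -> "ndjrx"
  "mwvqeba" -> "mwvqb" -> "wgfal"
  "jeezqu" -> "jzq" -> "tja"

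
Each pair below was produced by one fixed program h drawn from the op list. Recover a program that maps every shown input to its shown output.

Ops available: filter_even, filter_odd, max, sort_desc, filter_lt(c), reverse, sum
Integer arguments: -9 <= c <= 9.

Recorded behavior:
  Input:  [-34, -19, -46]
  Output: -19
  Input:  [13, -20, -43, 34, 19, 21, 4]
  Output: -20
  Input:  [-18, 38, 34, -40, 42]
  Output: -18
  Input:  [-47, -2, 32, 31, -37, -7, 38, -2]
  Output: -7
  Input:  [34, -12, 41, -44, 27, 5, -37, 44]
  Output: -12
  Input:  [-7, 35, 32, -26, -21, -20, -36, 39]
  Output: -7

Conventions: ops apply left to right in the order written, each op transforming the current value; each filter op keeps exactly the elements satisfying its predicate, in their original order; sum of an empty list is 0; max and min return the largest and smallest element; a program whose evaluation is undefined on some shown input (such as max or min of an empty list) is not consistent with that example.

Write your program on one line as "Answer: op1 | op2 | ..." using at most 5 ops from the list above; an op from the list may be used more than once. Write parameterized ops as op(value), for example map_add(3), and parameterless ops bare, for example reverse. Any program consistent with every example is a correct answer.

filter_lt(-6) | sort_desc | reverse | max

Check, running the answer program on each example:
  [-34, -19, -46] -> [-34, -19, -46] -> [-19, -34, -46] -> [-46, -34, -19] -> -19
  [13, -20, -43, 34, 19, 21, 4] -> [-20, -43] -> [-20, -43] -> [-43, -20] -> -20
  [-18, 38, 34, -40, 42] -> [-18, -40] -> [-18, -40] -> [-40, -18] -> -18
  [-47, -2, 32, 31, -37, -7, 38, -2] -> [-47, -37, -7] -> [-7, -37, -47] -> [-47, -37, -7] -> -7
  [34, -12, 41, -44, 27, 5, -37, 44] -> [-12, -44, -37] -> [-12, -37, -44] -> [-44, -37, -12] -> -12
  [-7, 35, 32, -26, -21, -20, -36, 39] -> [-7, -26, -21, -20, -36] -> [-7, -20, -21, -26, -36] -> [-36, -26, -21, -20, -7] -> -7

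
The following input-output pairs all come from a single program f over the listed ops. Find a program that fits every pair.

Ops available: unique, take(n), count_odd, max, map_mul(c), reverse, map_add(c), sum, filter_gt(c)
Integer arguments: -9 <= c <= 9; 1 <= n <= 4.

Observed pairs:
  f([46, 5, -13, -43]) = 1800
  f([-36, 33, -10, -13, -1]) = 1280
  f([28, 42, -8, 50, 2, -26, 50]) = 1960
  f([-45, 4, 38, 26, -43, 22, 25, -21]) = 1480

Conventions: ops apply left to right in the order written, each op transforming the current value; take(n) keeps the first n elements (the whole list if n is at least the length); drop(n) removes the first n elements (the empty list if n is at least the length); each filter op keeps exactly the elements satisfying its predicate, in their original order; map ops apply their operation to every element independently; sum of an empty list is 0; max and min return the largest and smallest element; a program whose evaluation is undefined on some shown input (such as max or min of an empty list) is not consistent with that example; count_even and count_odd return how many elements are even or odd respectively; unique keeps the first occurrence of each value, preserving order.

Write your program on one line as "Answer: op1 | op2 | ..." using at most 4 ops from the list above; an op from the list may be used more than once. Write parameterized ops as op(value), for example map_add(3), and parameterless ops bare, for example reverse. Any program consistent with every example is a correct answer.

map_add(-1) | map_mul(-5) | map_mul(-8) | max

Check, running the answer program on each example:
  [46, 5, -13, -43] -> [45, 4, -14, -44] -> [-225, -20, 70, 220] -> [1800, 160, -560, -1760] -> 1800
  [-36, 33, -10, -13, -1] -> [-37, 32, -11, -14, -2] -> [185, -160, 55, 70, 10] -> [-1480, 1280, -440, -560, -80] -> 1280
  [28, 42, -8, 50, 2, -26, 50] -> [27, 41, -9, 49, 1, -27, 49] -> [-135, -205, 45, -245, -5, 135, -245] -> [1080, 1640, -360, 1960, 40, -1080, 1960] -> 1960
  [-45, 4, 38, 26, -43, 22, 25, -21] -> [-46, 3, 37, 25, -44, 21, 24, -22] -> [230, -15, -185, -125, 220, -105, -120, 110] -> [-1840, 120, 1480, 1000, -1760, 840, 960, -880] -> 1480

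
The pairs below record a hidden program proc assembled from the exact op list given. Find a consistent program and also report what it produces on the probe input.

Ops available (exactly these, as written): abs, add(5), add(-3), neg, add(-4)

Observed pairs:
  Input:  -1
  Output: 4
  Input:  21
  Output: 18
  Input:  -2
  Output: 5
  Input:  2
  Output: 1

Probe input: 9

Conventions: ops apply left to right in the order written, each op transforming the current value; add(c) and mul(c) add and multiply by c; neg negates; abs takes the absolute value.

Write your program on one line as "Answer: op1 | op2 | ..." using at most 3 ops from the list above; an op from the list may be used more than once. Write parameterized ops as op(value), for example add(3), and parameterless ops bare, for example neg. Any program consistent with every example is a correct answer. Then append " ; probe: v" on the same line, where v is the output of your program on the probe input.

add(-3) | abs ; probe: 6

Check, running the answer program on each example:
  -1 -> -4 -> 4
  21 -> 18 -> 18
  -2 -> -5 -> 5
  2 -> -1 -> 1
  probe: 9 -> 6 -> 6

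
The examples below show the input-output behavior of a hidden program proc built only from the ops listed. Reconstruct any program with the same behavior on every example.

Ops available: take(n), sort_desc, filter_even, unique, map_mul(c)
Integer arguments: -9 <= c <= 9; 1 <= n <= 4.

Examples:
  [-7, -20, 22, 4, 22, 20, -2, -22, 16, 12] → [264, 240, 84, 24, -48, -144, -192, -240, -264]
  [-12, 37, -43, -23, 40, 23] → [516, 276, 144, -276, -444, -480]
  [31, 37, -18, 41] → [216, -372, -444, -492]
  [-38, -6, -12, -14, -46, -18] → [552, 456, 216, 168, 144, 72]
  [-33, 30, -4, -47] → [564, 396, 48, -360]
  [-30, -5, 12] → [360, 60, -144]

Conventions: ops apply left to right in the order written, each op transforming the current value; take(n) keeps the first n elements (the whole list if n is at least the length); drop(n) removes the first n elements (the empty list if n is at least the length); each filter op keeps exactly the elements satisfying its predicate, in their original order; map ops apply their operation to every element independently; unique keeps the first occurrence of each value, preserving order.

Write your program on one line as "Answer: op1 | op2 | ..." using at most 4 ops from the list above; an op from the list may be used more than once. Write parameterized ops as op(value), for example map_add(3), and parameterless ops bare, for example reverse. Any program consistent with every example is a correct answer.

unique | map_mul(-4) | map_mul(3) | sort_desc

Check, running the answer program on each example:
  [-7, -20, 22, 4, 22, 20, -2, -22, 16, 12] -> [-7, -20, 22, 4, 20, -2, -22, 16, 12] -> [28, 80, -88, -16, -80, 8, 88, -64, -48] -> [84, 240, -264, -48, -240, 24, 264, -192, -144] -> [264, 240, 84, 24, -48, -144, -192, -240, -264]
  [-12, 37, -43, -23, 40, 23] -> [-12, 37, -43, -23, 40, 23] -> [48, -148, 172, 92, -160, -92] -> [144, -444, 516, 276, -480, -276] -> [516, 276, 144, -276, -444, -480]
  [31, 37, -18, 41] -> [31, 37, -18, 41] -> [-124, -148, 72, -164] -> [-372, -444, 216, -492] -> [216, -372, -444, -492]
  [-38, -6, -12, -14, -46, -18] -> [-38, -6, -12, -14, -46, -18] -> [152, 24, 48, 56, 184, 72] -> [456, 72, 144, 168, 552, 216] -> [552, 456, 216, 168, 144, 72]
  [-33, 30, -4, -47] -> [-33, 30, -4, -47] -> [132, -120, 16, 188] -> [396, -360, 48, 564] -> [564, 396, 48, -360]
  [-30, -5, 12] -> [-30, -5, 12] -> [120, 20, -48] -> [360, 60, -144] -> [360, 60, -144]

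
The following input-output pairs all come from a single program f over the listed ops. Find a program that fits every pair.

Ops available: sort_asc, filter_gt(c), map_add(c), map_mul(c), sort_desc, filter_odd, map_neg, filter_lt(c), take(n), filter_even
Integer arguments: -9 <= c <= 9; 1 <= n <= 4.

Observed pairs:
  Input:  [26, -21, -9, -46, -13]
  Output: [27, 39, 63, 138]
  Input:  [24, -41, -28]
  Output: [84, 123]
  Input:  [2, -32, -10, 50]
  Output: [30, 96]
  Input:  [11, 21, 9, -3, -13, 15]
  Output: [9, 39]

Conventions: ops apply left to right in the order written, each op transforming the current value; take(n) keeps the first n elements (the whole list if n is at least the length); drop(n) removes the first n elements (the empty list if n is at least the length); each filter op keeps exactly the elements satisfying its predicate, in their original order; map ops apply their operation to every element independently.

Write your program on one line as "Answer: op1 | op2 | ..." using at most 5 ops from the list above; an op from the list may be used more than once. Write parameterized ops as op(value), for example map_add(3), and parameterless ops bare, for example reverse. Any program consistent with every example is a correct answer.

sort_asc | sort_desc | filter_lt(0) | map_mul(-3)

Check, running the answer program on each example:
  [26, -21, -9, -46, -13] -> [-46, -21, -13, -9, 26] -> [26, -9, -13, -21, -46] -> [-9, -13, -21, -46] -> [27, 39, 63, 138]
  [24, -41, -28] -> [-41, -28, 24] -> [24, -28, -41] -> [-28, -41] -> [84, 123]
  [2, -32, -10, 50] -> [-32, -10, 2, 50] -> [50, 2, -10, -32] -> [-10, -32] -> [30, 96]
  [11, 21, 9, -3, -13, 15] -> [-13, -3, 9, 11, 15, 21] -> [21, 15, 11, 9, -3, -13] -> [-3, -13] -> [9, 39]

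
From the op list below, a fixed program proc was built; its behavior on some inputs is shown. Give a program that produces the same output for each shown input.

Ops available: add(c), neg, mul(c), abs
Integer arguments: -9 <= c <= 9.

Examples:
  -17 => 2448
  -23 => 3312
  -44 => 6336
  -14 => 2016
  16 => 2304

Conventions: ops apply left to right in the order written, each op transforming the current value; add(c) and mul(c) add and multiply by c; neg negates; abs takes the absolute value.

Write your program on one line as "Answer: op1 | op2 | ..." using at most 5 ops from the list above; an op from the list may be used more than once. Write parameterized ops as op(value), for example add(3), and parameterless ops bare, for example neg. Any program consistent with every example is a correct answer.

mul(9) | neg | mul(8) | abs | mul(2)

Check, running the answer program on each example:
  -17 -> -153 -> 153 -> 1224 -> 1224 -> 2448
  -23 -> -207 -> 207 -> 1656 -> 1656 -> 3312
  -44 -> -396 -> 396 -> 3168 -> 3168 -> 6336
  -14 -> -126 -> 126 -> 1008 -> 1008 -> 2016
  16 -> 144 -> -144 -> -1152 -> 1152 -> 2304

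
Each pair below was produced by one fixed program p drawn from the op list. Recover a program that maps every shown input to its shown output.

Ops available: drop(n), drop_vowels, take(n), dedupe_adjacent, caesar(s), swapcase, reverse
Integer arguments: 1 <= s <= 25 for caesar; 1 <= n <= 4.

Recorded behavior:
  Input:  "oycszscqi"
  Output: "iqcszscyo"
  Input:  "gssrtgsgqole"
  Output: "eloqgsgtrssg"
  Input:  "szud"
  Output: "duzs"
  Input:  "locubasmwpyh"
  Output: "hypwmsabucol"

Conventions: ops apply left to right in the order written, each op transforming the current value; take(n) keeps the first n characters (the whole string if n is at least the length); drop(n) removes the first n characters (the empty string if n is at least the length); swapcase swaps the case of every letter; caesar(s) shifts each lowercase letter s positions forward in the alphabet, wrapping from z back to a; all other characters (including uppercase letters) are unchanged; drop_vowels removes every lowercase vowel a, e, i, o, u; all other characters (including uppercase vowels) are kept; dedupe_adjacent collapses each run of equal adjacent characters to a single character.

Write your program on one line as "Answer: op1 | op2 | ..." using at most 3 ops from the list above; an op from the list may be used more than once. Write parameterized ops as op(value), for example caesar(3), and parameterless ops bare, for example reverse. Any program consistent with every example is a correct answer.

swapcase | reverse | swapcase

Check, running the answer program on each example:
  "oycszscqi" -> "OYCSZSCQI" -> "IQCSZSCYO" -> "iqcszscyo"
  "gssrtgsgqole" -> "GSSRTGSGQOLE" -> "ELOQGSGTRSSG" -> "eloqgsgtrssg"
  "szud" -> "SZUD" -> "DUZS" -> "duzs"
  "locubasmwpyh" -> "LOCUBASMWPYH" -> "HYPWMSABUCOL" -> "hypwmsabucol"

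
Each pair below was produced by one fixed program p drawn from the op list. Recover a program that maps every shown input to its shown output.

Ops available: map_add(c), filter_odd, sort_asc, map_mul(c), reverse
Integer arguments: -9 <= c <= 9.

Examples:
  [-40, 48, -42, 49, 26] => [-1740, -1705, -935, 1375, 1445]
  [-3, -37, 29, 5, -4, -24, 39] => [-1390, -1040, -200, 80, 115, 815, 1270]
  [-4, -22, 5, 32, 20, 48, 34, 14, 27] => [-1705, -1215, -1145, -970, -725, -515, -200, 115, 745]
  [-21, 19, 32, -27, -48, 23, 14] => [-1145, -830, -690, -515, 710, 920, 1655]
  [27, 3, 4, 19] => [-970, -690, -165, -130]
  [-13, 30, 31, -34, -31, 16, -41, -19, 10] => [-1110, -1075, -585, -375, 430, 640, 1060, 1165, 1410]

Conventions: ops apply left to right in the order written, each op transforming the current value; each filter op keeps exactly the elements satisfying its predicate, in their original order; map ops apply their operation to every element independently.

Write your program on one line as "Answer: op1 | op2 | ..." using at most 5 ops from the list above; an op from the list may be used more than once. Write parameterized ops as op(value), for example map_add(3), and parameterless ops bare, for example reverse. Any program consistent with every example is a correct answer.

map_mul(-7) | reverse | sort_asc | map_add(-5) | map_mul(5)

Check, running the answer program on each example:
  [-40, 48, -42, 49, 26] -> [280, -336, 294, -343, -182] -> [-182, -343, 294, -336, 280] -> [-343, -336, -182, 280, 294] -> [-348, -341, -187, 275, 289] -> [-1740, -1705, -935, 1375, 1445]
  [-3, -37, 29, 5, -4, -24, 39] -> [21, 259, -203, -35, 28, 168, -273] -> [-273, 168, 28, -35, -203, 259, 21] -> [-273, -203, -35, 21, 28, 168, 259] -> [-278, -208, -40, 16, 23, 163, 254] -> [-1390, -1040, -200, 80, 115, 815, 1270]
  [-4, -22, 5, 32, 20, 48, 34, 14, 27] -> [28, 154, -35, -224, -140, -336, -238, -98, -189] -> [-189, -98, -238, -336, -140, -224, -35, 154, 28] -> [-336, -238, -224, -189, -140, -98, -35, 28, 154] -> [-341, -243, -229, -194, -145, -103, -40, 23, 149] -> [-1705, -1215, -1145, -970, -725, -515, -200, 115, 745]
  [-21, 19, 32, -27, -48, 23, 14] -> [147, -133, -224, 189, 336, -161, -98] -> [-98, -161, 336, 189, -224, -133, 147] -> [-224, -161, -133, -98, 147, 189, 336] -> [-229, -166, -138, -103, 142, 184, 331] -> [-1145, -830, -690, -515, 710, 920, 1655]
  [27, 3, 4, 19] -> [-189, -21, -28, -133] -> [-133, -28, -21, -189] -> [-189, -133, -28, -21] -> [-194, -138, -33, -26] -> [-970, -690, -165, -130]
  [-13, 30, 31, -34, -31, 16, -41, -19, 10] -> [91, -210, -217, 238, 217, -112, 287, 133, -70] -> [-70, 133, 287, -112, 217, 238, -217, -210, 91] -> [-217, -210, -112, -70, 91, 133, 217, 238, 287] -> [-222, -215, -117, -75, 86, 128, 212, 233, 282] -> [-1110, -1075, -585, -375, 430, 640, 1060, 1165, 1410]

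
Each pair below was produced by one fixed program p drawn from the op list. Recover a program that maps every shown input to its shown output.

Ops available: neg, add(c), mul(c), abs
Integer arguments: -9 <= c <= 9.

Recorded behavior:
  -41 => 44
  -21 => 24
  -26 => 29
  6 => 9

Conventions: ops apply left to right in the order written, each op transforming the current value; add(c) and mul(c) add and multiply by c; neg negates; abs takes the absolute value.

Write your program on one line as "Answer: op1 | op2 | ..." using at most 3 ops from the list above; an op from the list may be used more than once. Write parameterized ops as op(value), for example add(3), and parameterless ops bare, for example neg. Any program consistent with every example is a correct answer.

abs | add(3)

Check, running the answer program on each example:
  -41 -> 41 -> 44
  -21 -> 21 -> 24
  -26 -> 26 -> 29
  6 -> 6 -> 9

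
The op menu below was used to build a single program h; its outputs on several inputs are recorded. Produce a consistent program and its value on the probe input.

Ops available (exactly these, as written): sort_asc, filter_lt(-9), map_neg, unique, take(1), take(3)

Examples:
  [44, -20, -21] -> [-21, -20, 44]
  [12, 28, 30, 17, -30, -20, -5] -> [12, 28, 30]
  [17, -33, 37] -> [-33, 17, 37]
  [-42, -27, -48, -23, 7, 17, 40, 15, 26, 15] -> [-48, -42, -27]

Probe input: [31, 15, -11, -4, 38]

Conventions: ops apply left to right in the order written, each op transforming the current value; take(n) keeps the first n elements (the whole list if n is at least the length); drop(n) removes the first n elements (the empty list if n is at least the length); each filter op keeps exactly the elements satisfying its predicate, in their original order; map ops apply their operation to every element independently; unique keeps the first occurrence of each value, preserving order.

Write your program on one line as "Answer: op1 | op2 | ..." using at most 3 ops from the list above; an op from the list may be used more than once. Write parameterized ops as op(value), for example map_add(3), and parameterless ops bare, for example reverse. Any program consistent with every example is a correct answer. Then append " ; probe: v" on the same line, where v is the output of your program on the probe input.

unique | take(3) | sort_asc ; probe: [-11, 15, 31]

Check, running the answer program on each example:
  [44, -20, -21] -> [44, -20, -21] -> [44, -20, -21] -> [-21, -20, 44]
  [12, 28, 30, 17, -30, -20, -5] -> [12, 28, 30, 17, -30, -20, -5] -> [12, 28, 30] -> [12, 28, 30]
  [17, -33, 37] -> [17, -33, 37] -> [17, -33, 37] -> [-33, 17, 37]
  [-42, -27, -48, -23, 7, 17, 40, 15, 26, 15] -> [-42, -27, -48, -23, 7, 17, 40, 15, 26] -> [-42, -27, -48] -> [-48, -42, -27]
  probe: [31, 15, -11, -4, 38] -> [31, 15, -11, -4, 38] -> [31, 15, -11] -> [-11, 15, 31]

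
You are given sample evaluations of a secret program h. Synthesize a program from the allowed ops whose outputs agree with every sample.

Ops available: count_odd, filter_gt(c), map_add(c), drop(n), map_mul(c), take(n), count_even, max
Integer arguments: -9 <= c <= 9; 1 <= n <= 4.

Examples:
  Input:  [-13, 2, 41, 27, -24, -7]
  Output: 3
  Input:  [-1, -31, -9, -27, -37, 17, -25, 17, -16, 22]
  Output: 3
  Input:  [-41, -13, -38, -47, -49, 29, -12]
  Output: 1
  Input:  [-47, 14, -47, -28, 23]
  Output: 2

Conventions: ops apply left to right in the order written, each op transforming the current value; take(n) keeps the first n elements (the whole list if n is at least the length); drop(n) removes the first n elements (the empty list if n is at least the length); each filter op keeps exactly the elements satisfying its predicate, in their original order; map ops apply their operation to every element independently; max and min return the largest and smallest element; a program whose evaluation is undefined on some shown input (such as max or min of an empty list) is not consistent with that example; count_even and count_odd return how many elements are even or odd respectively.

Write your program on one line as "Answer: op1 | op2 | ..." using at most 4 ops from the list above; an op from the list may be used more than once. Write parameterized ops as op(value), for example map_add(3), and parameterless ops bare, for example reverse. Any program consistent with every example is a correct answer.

map_mul(-6) | map_mul(-6) | filter_gt(0) | count_even

Check, running the answer program on each example:
  [-13, 2, 41, 27, -24, -7] -> [78, -12, -246, -162, 144, 42] -> [-468, 72, 1476, 972, -864, -252] -> [72, 1476, 972] -> 3
  [-1, -31, -9, -27, -37, 17, -25, 17, -16, 22] -> [6, 186, 54, 162, 222, -102, 150, -102, 96, -132] -> [-36, -1116, -324, -972, -1332, 612, -900, 612, -576, 792] -> [612, 612, 792] -> 3
  [-41, -13, -38, -47, -49, 29, -12] -> [246, 78, 228, 282, 294, -174, 72] -> [-1476, -468, -1368, -1692, -1764, 1044, -432] -> [1044] -> 1
  [-47, 14, -47, -28, 23] -> [282, -84, 282, 168, -138] -> [-1692, 504, -1692, -1008, 828] -> [504, 828] -> 2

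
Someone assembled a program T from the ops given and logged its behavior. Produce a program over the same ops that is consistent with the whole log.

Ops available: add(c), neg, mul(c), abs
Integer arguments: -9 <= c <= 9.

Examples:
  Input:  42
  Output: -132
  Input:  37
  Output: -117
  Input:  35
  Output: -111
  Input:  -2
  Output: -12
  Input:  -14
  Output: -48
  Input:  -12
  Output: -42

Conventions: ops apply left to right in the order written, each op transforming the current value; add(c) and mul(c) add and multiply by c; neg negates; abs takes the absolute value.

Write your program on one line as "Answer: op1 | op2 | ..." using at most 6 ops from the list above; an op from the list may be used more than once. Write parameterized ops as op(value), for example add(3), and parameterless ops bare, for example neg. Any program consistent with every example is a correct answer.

abs | neg | mul(-3) | neg | add(-6)

Check, running the answer program on each example:
  42 -> 42 -> -42 -> 126 -> -126 -> -132
  37 -> 37 -> -37 -> 111 -> -111 -> -117
  35 -> 35 -> -35 -> 105 -> -105 -> -111
  -2 -> 2 -> -2 -> 6 -> -6 -> -12
  -14 -> 14 -> -14 -> 42 -> -42 -> -48
  -12 -> 12 -> -12 -> 36 -> -36 -> -42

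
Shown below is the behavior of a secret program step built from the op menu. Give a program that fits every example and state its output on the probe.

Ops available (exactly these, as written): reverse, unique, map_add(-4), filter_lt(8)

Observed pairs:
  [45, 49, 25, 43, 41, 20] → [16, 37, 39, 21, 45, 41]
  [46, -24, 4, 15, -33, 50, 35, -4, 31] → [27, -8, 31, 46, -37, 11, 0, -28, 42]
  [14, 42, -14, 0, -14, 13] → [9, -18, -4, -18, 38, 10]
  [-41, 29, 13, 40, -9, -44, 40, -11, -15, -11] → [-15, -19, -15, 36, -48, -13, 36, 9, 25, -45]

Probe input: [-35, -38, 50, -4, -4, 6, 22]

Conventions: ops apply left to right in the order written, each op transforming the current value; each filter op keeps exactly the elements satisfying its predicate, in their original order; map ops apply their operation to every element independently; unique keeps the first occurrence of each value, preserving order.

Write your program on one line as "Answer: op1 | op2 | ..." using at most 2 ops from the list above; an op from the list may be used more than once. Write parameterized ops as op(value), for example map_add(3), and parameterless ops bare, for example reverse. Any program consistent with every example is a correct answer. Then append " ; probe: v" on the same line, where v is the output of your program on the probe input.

reverse | map_add(-4) ; probe: [18, 2, -8, -8, 46, -42, -39]

Check, running the answer program on each example:
  [45, 49, 25, 43, 41, 20] -> [20, 41, 43, 25, 49, 45] -> [16, 37, 39, 21, 45, 41]
  [46, -24, 4, 15, -33, 50, 35, -4, 31] -> [31, -4, 35, 50, -33, 15, 4, -24, 46] -> [27, -8, 31, 46, -37, 11, 0, -28, 42]
  [14, 42, -14, 0, -14, 13] -> [13, -14, 0, -14, 42, 14] -> [9, -18, -4, -18, 38, 10]
  [-41, 29, 13, 40, -9, -44, 40, -11, -15, -11] -> [-11, -15, -11, 40, -44, -9, 40, 13, 29, -41] -> [-15, -19, -15, 36, -48, -13, 36, 9, 25, -45]
  probe: [-35, -38, 50, -4, -4, 6, 22] -> [22, 6, -4, -4, 50, -38, -35] -> [18, 2, -8, -8, 46, -42, -39]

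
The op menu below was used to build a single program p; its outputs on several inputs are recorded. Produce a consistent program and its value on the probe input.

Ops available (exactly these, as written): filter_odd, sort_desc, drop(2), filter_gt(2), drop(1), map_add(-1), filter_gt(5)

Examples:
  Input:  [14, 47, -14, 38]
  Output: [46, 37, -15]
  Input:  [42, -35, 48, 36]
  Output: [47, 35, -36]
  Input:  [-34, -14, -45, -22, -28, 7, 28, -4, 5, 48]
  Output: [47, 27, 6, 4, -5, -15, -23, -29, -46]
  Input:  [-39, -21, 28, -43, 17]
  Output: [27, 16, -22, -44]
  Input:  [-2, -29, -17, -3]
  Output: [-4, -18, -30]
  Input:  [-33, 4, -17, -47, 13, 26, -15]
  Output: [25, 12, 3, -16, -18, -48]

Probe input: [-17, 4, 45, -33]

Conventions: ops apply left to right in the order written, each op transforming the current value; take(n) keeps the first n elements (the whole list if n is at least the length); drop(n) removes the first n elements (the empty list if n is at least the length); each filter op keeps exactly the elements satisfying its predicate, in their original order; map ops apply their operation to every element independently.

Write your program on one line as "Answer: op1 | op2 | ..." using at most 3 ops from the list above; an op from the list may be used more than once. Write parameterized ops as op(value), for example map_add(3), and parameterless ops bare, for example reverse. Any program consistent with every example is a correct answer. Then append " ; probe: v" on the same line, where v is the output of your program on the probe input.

drop(1) | map_add(-1) | sort_desc ; probe: [44, 3, -34]

Check, running the answer program on each example:
  [14, 47, -14, 38] -> [47, -14, 38] -> [46, -15, 37] -> [46, 37, -15]
  [42, -35, 48, 36] -> [-35, 48, 36] -> [-36, 47, 35] -> [47, 35, -36]
  [-34, -14, -45, -22, -28, 7, 28, -4, 5, 48] -> [-14, -45, -22, -28, 7, 28, -4, 5, 48] -> [-15, -46, -23, -29, 6, 27, -5, 4, 47] -> [47, 27, 6, 4, -5, -15, -23, -29, -46]
  [-39, -21, 28, -43, 17] -> [-21, 28, -43, 17] -> [-22, 27, -44, 16] -> [27, 16, -22, -44]
  [-2, -29, -17, -3] -> [-29, -17, -3] -> [-30, -18, -4] -> [-4, -18, -30]
  [-33, 4, -17, -47, 13, 26, -15] -> [4, -17, -47, 13, 26, -15] -> [3, -18, -48, 12, 25, -16] -> [25, 12, 3, -16, -18, -48]
  probe: [-17, 4, 45, -33] -> [4, 45, -33] -> [3, 44, -34] -> [44, 3, -34]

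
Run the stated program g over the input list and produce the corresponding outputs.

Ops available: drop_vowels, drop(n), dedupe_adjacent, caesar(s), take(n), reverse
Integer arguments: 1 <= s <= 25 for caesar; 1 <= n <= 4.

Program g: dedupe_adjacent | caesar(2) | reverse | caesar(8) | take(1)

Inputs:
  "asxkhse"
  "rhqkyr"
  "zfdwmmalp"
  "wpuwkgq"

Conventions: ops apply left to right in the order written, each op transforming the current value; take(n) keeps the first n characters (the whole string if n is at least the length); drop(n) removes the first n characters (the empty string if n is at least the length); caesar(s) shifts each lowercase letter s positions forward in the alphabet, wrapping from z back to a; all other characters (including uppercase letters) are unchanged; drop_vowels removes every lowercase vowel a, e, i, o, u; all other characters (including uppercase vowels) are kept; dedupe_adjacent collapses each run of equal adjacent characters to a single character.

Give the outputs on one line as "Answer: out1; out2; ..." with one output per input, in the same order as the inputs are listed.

"o"; "b"; "z"; "a"

Execution, op by op:
  "asxkhse" -> "asxkhse" -> "cuzmjug" -> "gujmzuc" -> "ocruhck" -> "o"
  "rhqkyr" -> "rhqkyr" -> "tjsmat" -> "tamsjt" -> "biuarb" -> "b"
  "zfdwmmalp" -> "zfdwmalp" -> "bhfyocnr" -> "rncoyfhb" -> "zvkwgnpj" -> "z"
  "wpuwkgq" -> "wpuwkgq" -> "yrwymis" -> "simywry" -> "aqugezg" -> "a"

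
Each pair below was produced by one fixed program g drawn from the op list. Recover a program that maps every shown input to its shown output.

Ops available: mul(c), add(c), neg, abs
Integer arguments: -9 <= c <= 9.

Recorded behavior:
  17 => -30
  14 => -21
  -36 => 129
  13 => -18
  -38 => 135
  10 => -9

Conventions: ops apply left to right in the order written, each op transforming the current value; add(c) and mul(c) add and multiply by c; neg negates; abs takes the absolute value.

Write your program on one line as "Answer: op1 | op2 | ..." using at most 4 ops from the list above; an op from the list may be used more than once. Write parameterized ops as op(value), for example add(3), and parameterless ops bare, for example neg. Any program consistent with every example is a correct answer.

neg | add(7) | mul(3)

Check, running the answer program on each example:
  17 -> -17 -> -10 -> -30
  14 -> -14 -> -7 -> -21
  -36 -> 36 -> 43 -> 129
  13 -> -13 -> -6 -> -18
  -38 -> 38 -> 45 -> 135
  10 -> -10 -> -3 -> -9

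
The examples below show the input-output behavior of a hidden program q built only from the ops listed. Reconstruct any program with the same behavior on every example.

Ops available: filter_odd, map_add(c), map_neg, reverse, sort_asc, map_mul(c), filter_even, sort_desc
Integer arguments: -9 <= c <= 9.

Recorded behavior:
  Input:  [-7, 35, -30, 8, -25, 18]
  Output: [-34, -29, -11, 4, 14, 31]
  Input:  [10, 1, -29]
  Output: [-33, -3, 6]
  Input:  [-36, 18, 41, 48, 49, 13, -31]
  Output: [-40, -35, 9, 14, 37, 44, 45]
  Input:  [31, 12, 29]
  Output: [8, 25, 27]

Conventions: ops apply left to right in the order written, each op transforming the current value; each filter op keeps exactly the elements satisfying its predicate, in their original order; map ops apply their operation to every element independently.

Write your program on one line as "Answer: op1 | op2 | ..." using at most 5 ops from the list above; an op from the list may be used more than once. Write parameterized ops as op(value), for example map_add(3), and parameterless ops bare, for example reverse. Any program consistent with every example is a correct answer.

map_neg | sort_desc | map_neg | map_add(-4)

Check, running the answer program on each example:
  [-7, 35, -30, 8, -25, 18] -> [7, -35, 30, -8, 25, -18] -> [30, 25, 7, -8, -18, -35] -> [-30, -25, -7, 8, 18, 35] -> [-34, -29, -11, 4, 14, 31]
  [10, 1, -29] -> [-10, -1, 29] -> [29, -1, -10] -> [-29, 1, 10] -> [-33, -3, 6]
  [-36, 18, 41, 48, 49, 13, -31] -> [36, -18, -41, -48, -49, -13, 31] -> [36, 31, -13, -18, -41, -48, -49] -> [-36, -31, 13, 18, 41, 48, 49] -> [-40, -35, 9, 14, 37, 44, 45]
  [31, 12, 29] -> [-31, -12, -29] -> [-12, -29, -31] -> [12, 29, 31] -> [8, 25, 27]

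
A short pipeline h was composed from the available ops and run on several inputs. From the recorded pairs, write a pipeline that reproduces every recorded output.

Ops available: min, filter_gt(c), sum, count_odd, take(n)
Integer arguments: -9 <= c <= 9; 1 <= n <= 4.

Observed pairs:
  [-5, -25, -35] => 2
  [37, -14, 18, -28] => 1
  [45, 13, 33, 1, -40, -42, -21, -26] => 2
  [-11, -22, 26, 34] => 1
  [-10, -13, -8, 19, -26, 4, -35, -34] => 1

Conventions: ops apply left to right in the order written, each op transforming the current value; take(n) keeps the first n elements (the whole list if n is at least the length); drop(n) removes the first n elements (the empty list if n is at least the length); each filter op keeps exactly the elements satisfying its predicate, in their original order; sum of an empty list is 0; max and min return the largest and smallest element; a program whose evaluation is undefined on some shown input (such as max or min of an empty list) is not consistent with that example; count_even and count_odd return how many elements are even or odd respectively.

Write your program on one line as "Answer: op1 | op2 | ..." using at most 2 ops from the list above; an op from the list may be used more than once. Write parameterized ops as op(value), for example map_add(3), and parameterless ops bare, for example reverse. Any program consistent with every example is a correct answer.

take(2) | count_odd

Check, running the answer program on each example:
  [-5, -25, -35] -> [-5, -25] -> 2
  [37, -14, 18, -28] -> [37, -14] -> 1
  [45, 13, 33, 1, -40, -42, -21, -26] -> [45, 13] -> 2
  [-11, -22, 26, 34] -> [-11, -22] -> 1
  [-10, -13, -8, 19, -26, 4, -35, -34] -> [-10, -13] -> 1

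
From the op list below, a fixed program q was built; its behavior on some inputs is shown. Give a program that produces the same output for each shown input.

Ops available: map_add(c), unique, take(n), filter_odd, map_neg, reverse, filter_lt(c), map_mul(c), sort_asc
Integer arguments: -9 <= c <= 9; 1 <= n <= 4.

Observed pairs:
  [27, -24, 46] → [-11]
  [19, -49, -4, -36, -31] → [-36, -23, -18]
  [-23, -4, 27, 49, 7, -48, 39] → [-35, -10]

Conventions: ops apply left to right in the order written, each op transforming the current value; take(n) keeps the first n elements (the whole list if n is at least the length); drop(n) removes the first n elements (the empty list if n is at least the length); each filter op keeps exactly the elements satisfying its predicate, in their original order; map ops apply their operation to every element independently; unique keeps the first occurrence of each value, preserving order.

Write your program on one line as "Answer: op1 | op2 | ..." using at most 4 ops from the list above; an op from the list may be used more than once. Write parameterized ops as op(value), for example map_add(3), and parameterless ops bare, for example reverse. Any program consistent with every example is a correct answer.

sort_asc | map_add(9) | filter_lt(2) | map_add(4)

Check, running the answer program on each example:
  [27, -24, 46] -> [-24, 27, 46] -> [-15, 36, 55] -> [-15] -> [-11]
  [19, -49, -4, -36, -31] -> [-49, -36, -31, -4, 19] -> [-40, -27, -22, 5, 28] -> [-40, -27, -22] -> [-36, -23, -18]
  [-23, -4, 27, 49, 7, -48, 39] -> [-48, -23, -4, 7, 27, 39, 49] -> [-39, -14, 5, 16, 36, 48, 58] -> [-39, -14] -> [-35, -10]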